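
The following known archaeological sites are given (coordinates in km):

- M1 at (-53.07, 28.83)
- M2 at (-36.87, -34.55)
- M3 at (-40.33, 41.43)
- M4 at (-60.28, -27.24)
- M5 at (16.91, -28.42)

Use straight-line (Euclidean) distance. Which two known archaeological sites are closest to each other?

Pairwise distances:
M1–M2: √((16.20)² + (-63.38)²) = √(262.4400 + 4017.0244) = 65.42 km
M1–M3: √((12.74)² + (12.60)²) = √(162.3076 + 158.7600) = 17.92 km
M1–M4: √((-7.21)² + (-56.07)²) = √(51.9841 + 3143.8449) = 56.53 km
M1–M5: √((69.98)² + (-57.25)²) = √(4897.2004 + 3277.5625) = 90.41 km
M2–M3: √((-3.46)² + (75.98)²) = √(11.9716 + 5772.9604) = 76.06 km
M2–M4: √((-23.41)² + (7.31)²) = √(548.0281 + 53.4361) = 24.52 km
M2–M5: √((53.78)² + (6.13)²) = √(2892.2884 + 37.5769) = 54.13 km
M3–M4: √((-19.95)² + (-68.67)²) = √(398.0025 + 4715.5689) = 71.51 km
M3–M5: √((57.24)² + (-69.85)²) = √(3276.4176 + 4879.0225) = 90.31 km
M4–M5: √((77.19)² + (-1.18)²) = √(5958.2961 + 1.3924) = 77.20 km
Closest pair: M1–M3 at 17.92 km.

M1 and M3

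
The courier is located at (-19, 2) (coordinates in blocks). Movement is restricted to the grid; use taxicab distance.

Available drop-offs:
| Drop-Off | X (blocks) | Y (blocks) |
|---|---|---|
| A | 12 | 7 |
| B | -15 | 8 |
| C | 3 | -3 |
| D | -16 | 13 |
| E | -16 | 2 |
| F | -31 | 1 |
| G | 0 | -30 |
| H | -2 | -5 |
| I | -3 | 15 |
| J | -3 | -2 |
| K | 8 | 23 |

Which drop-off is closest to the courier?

Distances from (-19, 2):
A: 36 blocks
B: 10 blocks
C: 27 blocks
D: 14 blocks
E: 3 blocks
F: 13 blocks
G: 51 blocks
H: 24 blocks
I: 29 blocks
J: 20 blocks
K: 48 blocks
Minimum: E at 3 blocks.

E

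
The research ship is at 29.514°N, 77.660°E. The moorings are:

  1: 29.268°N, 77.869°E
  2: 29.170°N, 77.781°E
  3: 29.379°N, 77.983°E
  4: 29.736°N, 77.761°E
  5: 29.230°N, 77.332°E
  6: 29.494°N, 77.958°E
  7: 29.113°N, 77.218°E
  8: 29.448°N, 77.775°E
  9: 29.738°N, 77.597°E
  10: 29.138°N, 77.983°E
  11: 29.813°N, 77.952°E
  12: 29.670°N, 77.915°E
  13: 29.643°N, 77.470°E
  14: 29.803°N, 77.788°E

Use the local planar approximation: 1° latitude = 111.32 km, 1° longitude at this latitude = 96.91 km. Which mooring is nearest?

8

Distances from 29.514°N, 77.660°E:
1: 34.061 km
2: 40.049 km
3: 34.723 km
4: 26.581 km
5: 44.832 km
6: 28.965 km
7: 61.866 km
8: 13.349 km
9: 25.672 km
10: 52.266 km
11: 43.688 km
12: 30.204 km
13: 23.351 km
14: 34.480 km
Minimum: 8 at 13.349 km.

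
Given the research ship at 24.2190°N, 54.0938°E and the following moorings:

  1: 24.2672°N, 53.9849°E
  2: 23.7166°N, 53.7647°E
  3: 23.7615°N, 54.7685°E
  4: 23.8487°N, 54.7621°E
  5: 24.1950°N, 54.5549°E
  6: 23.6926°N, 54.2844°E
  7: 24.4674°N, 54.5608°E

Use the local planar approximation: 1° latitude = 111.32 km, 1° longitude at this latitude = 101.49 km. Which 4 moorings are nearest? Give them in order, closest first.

1, 5, 7, 6

Distances from 24.2190°N, 54.0938°E:
1: 12.2859 km
2: 65.1416 km
3: 85.3383 km
4: 79.3698 km
5: 46.8732 km
6: 61.7091 km
7: 54.8725 km
Sorted: 1 (12.2859 km) < 5 (46.8732 km) < 7 (54.8725 km) < 6 (61.7091 km) < 2 (65.1416 km) < 4 (79.3698 km) < …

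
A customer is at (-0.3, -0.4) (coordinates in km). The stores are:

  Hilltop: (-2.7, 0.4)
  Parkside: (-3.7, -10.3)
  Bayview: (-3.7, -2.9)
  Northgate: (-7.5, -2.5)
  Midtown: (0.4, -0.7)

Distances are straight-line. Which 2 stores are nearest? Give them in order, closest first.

Midtown, Hilltop

Distances from (-0.3, -0.4):
Hilltop: √((-2.4)² + (0.8)²) = √(5.760 + 0.640) = 2.5 km
Parkside: √((-3.4)² + (-9.9)²) = √(11.560 + 98.010) = 10.5 km
Bayview: √((-3.4)² + (-2.5)²) = √(11.560 + 6.250) = 4.2 km
Northgate: √((-7.2)² + (-2.1)²) = √(51.840 + 4.410) = 7.5 km
Midtown: √((0.7)² + (-0.3)²) = √(0.490 + 0.090) = 0.8 km
Sorted: Midtown (0.8 km) < Hilltop (2.5 km) < Bayview (4.2 km) < Northgate (7.5 km) < …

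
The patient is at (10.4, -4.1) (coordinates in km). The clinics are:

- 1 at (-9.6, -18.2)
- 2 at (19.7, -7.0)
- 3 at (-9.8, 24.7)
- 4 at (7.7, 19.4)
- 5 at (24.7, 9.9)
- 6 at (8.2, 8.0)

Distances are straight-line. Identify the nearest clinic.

Distances from (10.4, -4.1):
1: 24.5 km
2: 9.7 km
3: 35.2 km
4: 23.7 km
5: 20.0 km
6: 12.3 km
Minimum: 2 at 9.7 km.

2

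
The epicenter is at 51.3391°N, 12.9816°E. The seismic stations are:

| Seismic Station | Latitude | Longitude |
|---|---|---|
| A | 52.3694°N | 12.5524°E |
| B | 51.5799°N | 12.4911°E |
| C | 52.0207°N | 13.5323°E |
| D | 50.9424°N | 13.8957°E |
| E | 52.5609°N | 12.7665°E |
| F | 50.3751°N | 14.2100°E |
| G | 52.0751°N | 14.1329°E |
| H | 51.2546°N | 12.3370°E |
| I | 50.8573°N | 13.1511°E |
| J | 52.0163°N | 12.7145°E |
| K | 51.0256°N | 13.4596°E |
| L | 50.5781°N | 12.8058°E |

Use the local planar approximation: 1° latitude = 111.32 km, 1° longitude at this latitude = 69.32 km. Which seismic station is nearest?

B

Distances from 51.3391°N, 12.9816°E:
A: 118.4891 km
B: 43.2973 km
C: 84.9377 km
D: 77.2356 km
E: 136.8257 km
F: 136.9925 km
G: 114.3770 km
H: 45.6630 km
I: 54.9059 km
J: 77.6264 km
K: 48.1233 km
L: 85.5866 km
Minimum: B at 43.2973 km.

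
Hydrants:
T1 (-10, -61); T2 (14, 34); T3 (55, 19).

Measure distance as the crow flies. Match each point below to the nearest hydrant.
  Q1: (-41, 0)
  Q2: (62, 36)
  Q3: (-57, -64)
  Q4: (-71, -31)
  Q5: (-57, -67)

Q1→T2; Q2→T3; Q3→T1; Q4→T1; Q5→T1

Q1 at (-41, 0):
  T1: √((31)² + (-61)²) = √(961.000 + 3721.000) = 68.4
  T2: √((55)² + (34)²) = √(3025.000 + 1156.000) = 64.7
  T3: √((96)² + (19)²) = √(9216.000 + 361.000) = 97.9
  → nearest: T2 (64.7)
Q2 at (62, 36):
  T1: √((-72)² + (-97)²) = √(5184.000 + 9409.000) = 120.8
  T2: √((-48)² + (-2)²) = √(2304.000 + 4.000) = 48.0
  T3: √((-7)² + (-17)²) = √(49.000 + 289.000) = 18.4
  → nearest: T3 (18.4)
Q3 at (-57, -64):
  T1: √((47)² + (3)²) = √(2209.000 + 9.000) = 47.1
  T2: √((71)² + (98)²) = √(5041.000 + 9604.000) = 121.0
  T3: √((112)² + (83)²) = √(12544.000 + 6889.000) = 139.4
  → nearest: T1 (47.1)
Q4 at (-71, -31):
  T1: √((61)² + (-30)²) = √(3721.000 + 900.000) = 68.0
  T2: √((85)² + (65)²) = √(7225.000 + 4225.000) = 107.0
  T3: √((126)² + (50)²) = √(15876.000 + 2500.000) = 135.6
  → nearest: T1 (68.0)
Q5 at (-57, -67):
  T1: √((47)² + (6)²) = √(2209.000 + 36.000) = 47.4
  T2: √((71)² + (101)²) = √(5041.000 + 10201.000) = 123.5
  T3: √((112)² + (86)²) = √(12544.000 + 7396.000) = 141.2
  → nearest: T1 (47.4)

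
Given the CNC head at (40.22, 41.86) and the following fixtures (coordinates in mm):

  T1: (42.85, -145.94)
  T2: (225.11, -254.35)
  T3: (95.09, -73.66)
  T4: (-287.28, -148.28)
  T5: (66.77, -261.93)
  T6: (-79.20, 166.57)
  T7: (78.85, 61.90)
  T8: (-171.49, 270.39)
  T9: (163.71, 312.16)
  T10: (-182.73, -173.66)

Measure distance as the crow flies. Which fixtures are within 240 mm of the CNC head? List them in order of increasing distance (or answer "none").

Distances from (40.22, 41.86):
T1: √((2.63)² + (-187.80)²) = √(6.9169 + 35268.8400) = 187.82 mm
T2: √((184.89)² + (-296.21)²) = √(34184.3121 + 87740.3641) = 349.18 mm
T3: √((54.87)² + (-115.52)²) = √(3010.7169 + 13344.8704) = 127.89 mm
T4: √((-327.50)² + (-190.14)²) = √(107256.2500 + 36153.2196) = 378.69 mm
T5: √((26.55)² + (-303.79)²) = √(704.9025 + 92288.3641) = 304.95 mm
T6: √((-119.42)² + (124.71)²) = √(14261.1364 + 15552.5841) = 172.67 mm
T7: √((38.63)² + (20.04)²) = √(1492.2769 + 401.6016) = 43.52 mm
T8: √((-211.71)² + (228.53)²) = √(44821.1241 + 52225.9609) = 311.52 mm
T9: √((123.49)² + (270.30)²) = √(15249.7801 + 73062.0900) = 297.17 mm
T10: √((-222.95)² + (-215.52)²) = √(49706.7025 + 46448.8704) = 310.09 mm
Threshold 240 mm: T7 (43.52 mm), T3 (127.89 mm), T6 (172.67 mm), T1 (187.82 mm) are within range.

T7, T3, T6, T1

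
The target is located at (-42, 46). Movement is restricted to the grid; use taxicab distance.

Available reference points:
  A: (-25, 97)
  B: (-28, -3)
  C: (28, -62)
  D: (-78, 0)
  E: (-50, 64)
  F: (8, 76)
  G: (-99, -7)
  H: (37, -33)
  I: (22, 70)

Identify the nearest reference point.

Distances from (-42, 46):
A: |17| + |51| = 17 + 51 = 68
B: |14| + |-49| = 14 + 49 = 63
C: |70| + |-108| = 70 + 108 = 178
D: |-36| + |-46| = 36 + 46 = 82
E: |-8| + |18| = 8 + 18 = 26
F: |50| + |30| = 50 + 30 = 80
G: |-57| + |-53| = 57 + 53 = 110
H: |79| + |-79| = 79 + 79 = 158
I: |64| + |24| = 64 + 24 = 88
Minimum: E at 26.

E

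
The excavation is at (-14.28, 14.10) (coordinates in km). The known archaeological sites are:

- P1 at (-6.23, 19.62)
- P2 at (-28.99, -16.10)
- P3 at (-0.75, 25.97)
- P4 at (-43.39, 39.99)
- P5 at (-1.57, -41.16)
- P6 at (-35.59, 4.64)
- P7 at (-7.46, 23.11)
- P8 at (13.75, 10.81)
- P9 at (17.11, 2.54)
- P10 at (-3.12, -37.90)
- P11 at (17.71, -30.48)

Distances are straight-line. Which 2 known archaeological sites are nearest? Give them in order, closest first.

Distances from (-14.28, 14.10):
P1: 9.76 km
P2: 33.59 km
P3: 18.00 km
P4: 38.96 km
P5: 56.70 km
P6: 23.32 km
P7: 11.30 km
P8: 28.22 km
P9: 33.45 km
P10: 53.18 km
P11: 54.87 km
Sorted: P1 (9.76 km) < P7 (11.30 km) < P3 (18.00 km) < P6 (23.32 km) < …

P1, P7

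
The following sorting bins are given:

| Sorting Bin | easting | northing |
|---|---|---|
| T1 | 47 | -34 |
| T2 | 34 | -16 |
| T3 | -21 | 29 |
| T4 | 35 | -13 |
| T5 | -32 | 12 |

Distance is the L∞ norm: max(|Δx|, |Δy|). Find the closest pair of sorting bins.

T2 and T4

Pairwise distances:
T1–T2: 18
T1–T3: 68
T1–T4: 21
T1–T5: 79
T2–T3: 55
T2–T4: 3
T2–T5: 66
T3–T4: 56
T3–T5: 17
T4–T5: 67
Closest pair: T2–T4 at 3.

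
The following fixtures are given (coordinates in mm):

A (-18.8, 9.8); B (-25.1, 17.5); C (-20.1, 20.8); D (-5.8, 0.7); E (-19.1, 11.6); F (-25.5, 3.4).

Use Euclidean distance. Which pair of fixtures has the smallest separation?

Pairwise distances:
A–E: 1.82 mm
B–C: 5.99 mm
B–E: 8.41 mm
C–E: 9.25 mm
A–F: 9.27 mm
A–B: 9.95 mm
E–F: 10.40 mm
A–C: 11.08 mm
B–F: 14.11 mm
A–D: 15.87 mm
D–E: 17.20 mm
C–F: 18.22 mm
D–F: 19.88 mm
C–D: 24.67 mm
B–D: 25.59 mm
Closest pair: A–E at 1.82 mm.

A and E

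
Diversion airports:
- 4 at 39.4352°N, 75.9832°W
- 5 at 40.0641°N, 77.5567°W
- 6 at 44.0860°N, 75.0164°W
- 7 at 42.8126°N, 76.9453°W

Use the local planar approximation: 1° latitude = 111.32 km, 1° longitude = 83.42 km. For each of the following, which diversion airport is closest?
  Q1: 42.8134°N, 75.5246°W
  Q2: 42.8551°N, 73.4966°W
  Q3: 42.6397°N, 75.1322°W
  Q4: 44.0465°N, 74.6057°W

Q1→7; Q2→6; Q3→7; Q4→6

Q1 at 42.8134°N, 75.5246°W:
  4: 378.0021 km
  5: 349.8630 km
  6: 147.8731 km
  7: 118.5148 km
  → nearest: 7 (118.5148 km)
Q2 at 42.8551°N, 73.4966°W:
  4: 433.5471 km
  5: 459.6130 km
  6: 186.6792 km
  7: 287.7295 km
  → nearest: 6 (186.6792 km)
Q3 at 42.6397°N, 75.1322°W:
  4: 363.7201 km
  5: 350.8728 km
  6: 161.2917 km
  7: 152.4685 km
  → nearest: 7 (152.4685 km)
Q4 at 44.0465°N, 74.6057°W:
  4: 526.0344 km
  5: 507.0840 km
  6: 34.5416 km
  7: 238.6593 km
  → nearest: 6 (34.5416 km)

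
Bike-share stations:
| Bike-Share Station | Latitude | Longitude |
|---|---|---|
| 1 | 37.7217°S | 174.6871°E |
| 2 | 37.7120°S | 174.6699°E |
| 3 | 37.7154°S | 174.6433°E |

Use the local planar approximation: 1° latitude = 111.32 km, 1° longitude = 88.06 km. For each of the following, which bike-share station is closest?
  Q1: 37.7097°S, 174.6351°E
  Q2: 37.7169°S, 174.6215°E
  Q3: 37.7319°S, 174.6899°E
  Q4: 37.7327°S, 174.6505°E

Q1→3; Q2→3; Q3→1; Q4→3

Q1 at 37.7097°S, 174.6351°E:
  1: √((-0.0120·111.32)² + (0.0520·88.06)²) = √(1.784469 + 20.968340) = 4.7700 km
  2: √((-0.0023·111.32)² + (0.0348·88.06)²) = √(0.065554 + 9.391087) = 3.0752 km
  3: √((-0.0057·111.32)² + (0.0082·88.06)²) = √(0.402621 + 0.521417) = 0.9613 km
  → nearest: 3 (0.9613 km)
Q2 at 37.7169°S, 174.6215°E:
  1: √((-0.0048·111.32)² + (0.0656·88.06)²) = √(0.285515 + 33.370679) = 5.8014 km
  2: √((0.0049·111.32)² + (0.0484·88.06)²) = √(0.297535 + 18.165531) = 4.2969 km
  3: √((0.0015·111.32)² + (0.0218·88.06)²) = √(0.027882 + 3.685279) = 1.9270 km
  → nearest: 3 (1.9270 km)
Q3 at 37.7319°S, 174.6899°E:
  1: √((0.0102·111.32)² + (-0.0028·88.06)²) = √(1.289278 + 0.060796) = 1.1619 km
  2: √((0.0199·111.32)² + (-0.0200·88.06)²) = √(4.907412 + 3.101825) = 2.8301 km
  3: √((0.0165·111.32)² + (-0.0466·88.06)²) = √(3.373761 + 16.839500) = 4.4959 km
  → nearest: 1 (1.1619 km)
Q4 at 37.7327°S, 174.6505°E:
  1: √((0.0110·111.32)² + (0.0366·88.06)²) = √(1.499449 + 10.387703) = 3.4478 km
  2: √((0.0207·111.32)² + (0.0194·88.06)²) = √(5.309909 + 2.918508) = 2.8685 km
  3: √((0.0173·111.32)² + (-0.0072·88.06)²) = √(3.708844 + 0.401997) = 2.0275 km
  → nearest: 3 (2.0275 km)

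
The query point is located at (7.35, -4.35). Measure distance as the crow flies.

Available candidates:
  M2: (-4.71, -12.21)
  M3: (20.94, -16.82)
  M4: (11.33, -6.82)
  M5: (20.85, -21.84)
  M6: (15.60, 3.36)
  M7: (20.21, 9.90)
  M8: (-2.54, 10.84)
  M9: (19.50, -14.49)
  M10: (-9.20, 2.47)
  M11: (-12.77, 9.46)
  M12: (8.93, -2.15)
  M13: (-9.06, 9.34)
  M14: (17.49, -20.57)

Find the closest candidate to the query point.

Distances from (7.35, -4.35):
M2: √((-12.06)² + (-7.86)²) = √(145.4436 + 61.7796) = 14.40
M3: √((13.59)² + (-12.47)²) = √(184.6881 + 155.5009) = 18.44
M4: √((3.98)² + (-2.47)²) = √(15.8404 + 6.1009) = 4.68
M5: √((13.50)² + (-17.49)²) = √(182.2500 + 305.9001) = 22.09
M6: √((8.25)² + (7.71)²) = √(68.0625 + 59.4441) = 11.29
M7: √((12.86)² + (14.25)²) = √(165.3796 + 203.0625) = 19.19
M8: √((-9.89)² + (15.19)²) = √(97.8121 + 230.7361) = 18.13
M9: √((12.15)² + (-10.14)²) = √(147.6225 + 102.8196) = 15.83
M10: √((-16.55)² + (6.82)²) = √(273.9025 + 46.5124) = 17.90
M11: √((-20.12)² + (13.81)²) = √(404.8144 + 190.7161) = 24.40
M12: √((1.58)² + (2.20)²) = √(2.4964 + 4.8400) = 2.71
M13: √((-16.41)² + (13.69)²) = √(269.2881 + 187.4161) = 21.37
M14: √((10.14)² + (-16.22)²) = √(102.8196 + 263.0884) = 19.13
Minimum: M12 at 2.71.

M12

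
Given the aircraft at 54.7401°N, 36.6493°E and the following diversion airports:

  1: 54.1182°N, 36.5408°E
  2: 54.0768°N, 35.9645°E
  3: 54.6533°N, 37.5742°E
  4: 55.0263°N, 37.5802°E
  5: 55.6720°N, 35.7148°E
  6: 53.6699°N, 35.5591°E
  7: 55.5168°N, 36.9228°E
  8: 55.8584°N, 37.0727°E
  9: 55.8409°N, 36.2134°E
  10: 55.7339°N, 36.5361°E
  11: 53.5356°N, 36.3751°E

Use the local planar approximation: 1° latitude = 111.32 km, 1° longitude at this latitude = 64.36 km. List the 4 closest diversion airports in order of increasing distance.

Distances from 54.7401°N, 36.6493°E:
1: √((-0.6219·111.32)² + (-0.1085·64.36)²) = √(4792.780162 + 48.763127) = 69.5812 km
2: √((-0.6633·111.32)² + (-0.6848·64.36)²) = √(5452.132352 + 1942.493500) = 85.9920 km
3: √((-0.0868·111.32)² + (0.9249·64.36)²) = √(93.365375 + 3543.411822) = 60.3057 km
4: √((0.2862·111.32)² + (0.9309·64.36)²) = √(1015.045837 + 3589.534497) = 67.8571 km
5: √((0.9319·111.32)² + (-0.9345·64.36)²) = √(10761.802529 + 3617.351257) = 119.9131 km
6: √((-1.0702·111.32)² + (-1.0902·64.36)²) = √(14193.068166 + 4923.165395) = 138.2615 km
7: √((0.7767·111.32)² + (0.2735·64.36)²) = √(7475.719638 + 309.846598) = 88.2359 km
8: √((1.1183·111.32)² + (0.4234·64.36)²) = √(15497.549962 + 742.563808) = 127.4367 km
9: √((1.1008·111.32)² + (-0.4359·64.36)²) = √(15016.310406 + 787.056317) = 125.7114 km
10: √((0.9938·111.32)² + (-0.1132·64.36)²) = √(12238.956188 + 53.079268) = 110.8695 km
11: √((-1.2045·111.32)² + (-0.2742·64.36)²) = √(17978.771135 + 311.434680) = 135.2413 km
Sorted: 3 (60.3057 km) < 4 (67.8571 km) < 1 (69.5812 km) < 2 (85.9920 km) < 7 (88.2359 km) < 10 (110.8695 km) < …

3, 4, 1, 2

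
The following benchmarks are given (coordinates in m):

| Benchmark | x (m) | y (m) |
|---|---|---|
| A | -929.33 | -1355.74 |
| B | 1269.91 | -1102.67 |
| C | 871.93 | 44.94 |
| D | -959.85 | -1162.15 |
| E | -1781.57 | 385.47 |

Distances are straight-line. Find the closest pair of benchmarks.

A and D

Pairwise distances:
A–B: 2213.75 m
A–C: 2281.76 m
A–D: 195.98 m
A–E: 1938.59 m
B–C: 1214.66 m
B–D: 2230.55 m
B–E: 3395.01 m
C–D: 2193.74 m
C–E: 2675.26 m
D–E: 1752.24 m
Closest pair: A–D at 195.98 m.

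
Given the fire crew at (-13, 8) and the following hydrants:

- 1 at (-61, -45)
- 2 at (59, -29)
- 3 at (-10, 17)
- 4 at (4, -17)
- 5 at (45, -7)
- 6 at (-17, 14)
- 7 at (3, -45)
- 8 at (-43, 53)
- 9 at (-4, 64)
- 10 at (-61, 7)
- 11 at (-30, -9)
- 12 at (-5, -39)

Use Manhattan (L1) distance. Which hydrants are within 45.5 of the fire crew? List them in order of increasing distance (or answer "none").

Distances from (-13, 8):
1: |-48| + |-53| = 48 + 53 = 101
2: |72| + |-37| = 72 + 37 = 109
3: |3| + |9| = 3 + 9 = 12
4: |17| + |-25| = 17 + 25 = 42
5: |58| + |-15| = 58 + 15 = 73
6: |-4| + |6| = 4 + 6 = 10
7: |16| + |-53| = 16 + 53 = 69
8: |-30| + |45| = 30 + 45 = 75
9: |9| + |56| = 9 + 56 = 65
10: |-48| + |-1| = 48 + 1 = 49
11: |-17| + |-17| = 17 + 17 = 34
12: |8| + |-47| = 8 + 47 = 55
Threshold 45.5: 6 (10), 3 (12), 11 (34), 4 (42) are within range.

6, 3, 11, 4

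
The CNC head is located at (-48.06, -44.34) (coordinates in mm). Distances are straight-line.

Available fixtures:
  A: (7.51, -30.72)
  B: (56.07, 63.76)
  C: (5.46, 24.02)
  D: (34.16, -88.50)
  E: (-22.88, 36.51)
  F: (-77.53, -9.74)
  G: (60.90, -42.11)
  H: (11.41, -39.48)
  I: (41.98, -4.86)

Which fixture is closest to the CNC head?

F

Distances from (-48.06, -44.34):
A: 57.21 mm
B: 150.10 mm
C: 86.82 mm
D: 93.33 mm
E: 84.68 mm
F: 45.45 mm
G: 108.98 mm
H: 59.67 mm
I: 98.32 mm
Minimum: F at 45.45 mm.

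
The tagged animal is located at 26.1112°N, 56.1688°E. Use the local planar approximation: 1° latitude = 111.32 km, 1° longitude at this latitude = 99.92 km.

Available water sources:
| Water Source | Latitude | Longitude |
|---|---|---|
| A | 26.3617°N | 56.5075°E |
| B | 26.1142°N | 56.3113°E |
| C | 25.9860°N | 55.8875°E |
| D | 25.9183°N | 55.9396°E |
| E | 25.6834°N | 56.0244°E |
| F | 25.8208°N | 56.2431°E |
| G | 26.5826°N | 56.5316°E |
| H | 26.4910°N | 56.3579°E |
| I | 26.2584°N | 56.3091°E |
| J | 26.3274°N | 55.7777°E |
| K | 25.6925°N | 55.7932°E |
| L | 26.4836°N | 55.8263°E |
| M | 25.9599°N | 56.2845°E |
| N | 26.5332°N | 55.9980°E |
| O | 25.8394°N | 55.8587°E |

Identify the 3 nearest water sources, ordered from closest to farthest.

B, M, I

Distances from 26.1112°N, 56.1688°E:
A: √((0.2505·111.32)² + (0.3387·99.92)²) = √(777.610034 + 1145.342151) = 43.8515 km
B: √((0.0030·111.32)² + (0.1425·99.92)²) = √(0.111529 + 202.737730) = 14.2425 km
C: √((-0.1252·111.32)² + (-0.2813·99.92)²) = √(194.247328 + 790.031331) = 31.3732 km
D: √((-0.1929·111.32)² + (-0.2292·99.92)²) = √(461.116699 + 524.486214) = 31.3943 km
E: √((-0.4278·111.32)² + (-0.1444·99.92)²) = √(2267.921174 + 208.180112) = 49.7604 km
F: √((-0.2904·111.32)² + (0.0743·99.92)²) = √(1045.056136 + 55.116607) = 33.1689 km
G: √((0.4714·111.32)² + (0.3628·99.92)²) = √(2753.756604 + 1314.133261) = 63.7800 km
H: √((0.3798·111.32)² + (0.1891·99.92)²) = √(1787.542253 + 357.016188) = 46.3094 km
I: √((0.1472·111.32)² + (0.1403·99.92)²) = √(268.510959 + 196.526081) = 21.5647 km
J: √((0.2162·111.32)² + (-0.3911·99.92)²) = √(579.238973 + 1527.145732) = 45.8954 km
K: √((-0.4187·111.32)² + (-0.3756·99.92)²) = √(2172.462643 + 1408.497297) = 59.8411 km
L: √((0.3724·111.32)² + (-0.3425·99.92)²) = √(1718.564118 + 1171.186351) = 53.7564 km
M: √((-0.1513·111.32)² + (0.1157·99.92)²) = √(283.677082 + 133.650802) = 20.4286 km
N: √((0.4220·111.32)² + (-0.1708·99.92)²) = √(2206.842287 + 291.259824) = 49.9810 km
O: √((-0.2718·111.32)² + (-0.3101·99.92)²) = √(915.472494 + 960.082123) = 43.3077 km
Sorted: B (14.2425 km) < M (20.4286 km) < I (21.5647 km) < C (31.3732 km) < D (31.3943 km) < …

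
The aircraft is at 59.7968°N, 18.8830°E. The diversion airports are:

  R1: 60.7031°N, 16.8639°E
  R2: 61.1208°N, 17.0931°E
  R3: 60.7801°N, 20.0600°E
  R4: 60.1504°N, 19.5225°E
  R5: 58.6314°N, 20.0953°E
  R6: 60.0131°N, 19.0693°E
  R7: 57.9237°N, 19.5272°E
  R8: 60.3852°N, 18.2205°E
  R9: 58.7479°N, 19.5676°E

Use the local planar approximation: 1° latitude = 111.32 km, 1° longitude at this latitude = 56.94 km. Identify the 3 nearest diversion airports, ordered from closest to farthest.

Distances from 59.7968°N, 18.8830°E:
R1: √((0.9063·111.32)² + (-2.0191·56.94)²) = √(10178.654083 + 13217.538473) = 152.9581 km
R2: √((1.3240·111.32)² + (-1.7899·56.94)²) = √(21723.128216 + 10387.055729) = 179.1931 km
R3: √((0.9833·111.32)² + (1.1770·56.94)²) = √(11981.700888 + 4491.463258) = 128.3478 km
R4: √((0.3536·111.32)² + (0.6395·56.94)²) = √(1549.426245 + 1325.916036) = 53.6222 km
R5: √((-1.1654·111.32)² + (1.2123·56.94)²) = √(16830.476928 + 4764.914760) = 146.9537 km
R6: √((0.2163·111.32)² + (0.1863·56.94)²) = √(579.774933 + 112.528009) = 26.3117 km
R7: √((-1.8731·111.32)² + (0.6442·56.94)²) = √(43477.876346 + 1345.477274) = 211.7153 km
R8: √((0.5884·111.32)² + (-0.6625·56.94)²) = √(4290.340128 + 1423.005868) = 75.5867 km
R9: √((-1.0489·111.32)² + (0.6846·56.94)²) = √(13633.726142 + 1519.528028) = 123.0986 km
Sorted: R6 (26.3117 km) < R4 (53.6222 km) < R8 (75.5867 km) < R9 (123.0986 km) < R3 (128.3478 km) < …

R6, R4, R8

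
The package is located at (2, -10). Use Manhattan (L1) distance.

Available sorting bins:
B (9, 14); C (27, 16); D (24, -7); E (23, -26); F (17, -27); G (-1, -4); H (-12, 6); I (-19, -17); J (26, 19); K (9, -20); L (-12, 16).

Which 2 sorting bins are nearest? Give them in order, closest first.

Distances from (2, -10):
B: |7| + |24| = 7 + 24 = 31
C: |25| + |26| = 25 + 26 = 51
D: |22| + |3| = 22 + 3 = 25
E: |21| + |-16| = 21 + 16 = 37
F: |15| + |-17| = 15 + 17 = 32
G: |-3| + |6| = 3 + 6 = 9
H: |-14| + |16| = 14 + 16 = 30
I: |-21| + |-7| = 21 + 7 = 28
J: |24| + |29| = 24 + 29 = 53
K: |7| + |-10| = 7 + 10 = 17
L: |-14| + |26| = 14 + 26 = 40
Sorted: G (9) < K (17) < D (25) < I (28) < …

G, K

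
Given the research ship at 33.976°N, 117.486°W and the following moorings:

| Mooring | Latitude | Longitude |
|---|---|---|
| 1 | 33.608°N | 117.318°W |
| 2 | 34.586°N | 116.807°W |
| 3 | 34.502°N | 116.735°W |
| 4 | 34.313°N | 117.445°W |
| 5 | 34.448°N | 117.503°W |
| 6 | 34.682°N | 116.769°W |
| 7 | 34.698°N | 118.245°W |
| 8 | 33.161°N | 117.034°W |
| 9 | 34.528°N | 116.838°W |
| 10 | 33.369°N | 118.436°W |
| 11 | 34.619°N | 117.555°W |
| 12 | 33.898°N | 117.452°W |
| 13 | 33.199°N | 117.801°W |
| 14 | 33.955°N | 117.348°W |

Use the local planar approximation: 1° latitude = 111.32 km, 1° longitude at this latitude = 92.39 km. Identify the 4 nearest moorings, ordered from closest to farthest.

12, 14, 4, 1

Distances from 33.976°N, 117.486°W:
1: √((-0.368·111.32)² + (0.168·92.39)²) = √(1678.19349 + 240.91758) = 43.808 km
2: √((0.610·111.32)² + (0.679·92.39)²) = √(4611.11619 + 3935.40545) = 92.447 km
3: √((0.526·111.32)² + (0.751·92.39)²) = √(3428.60839 + 4814.26296) = 90.790 km
4: √((0.337·111.32)² + (0.041·92.39)²) = √(1407.36322 + 14.34887) = 37.706 km
5: √((0.472·111.32)² + (-0.017·92.39)²) = √(2760.77105 + 2.46688) = 52.567 km
6: √((0.706·111.32)² + (0.717·92.39)²) = √(6176.68989 + 4388.21852) = 102.786 km
7: √((0.722·111.32)² + (-0.759·92.39)²) = √(6459.82556 + 4917.37678) = 106.664 km
8: √((-0.815·111.32)² + (0.452·92.39)²) = √(8231.17079 + 1743.92099) = 99.875 km
9: √((0.552·111.32)² + (0.648·92.39)²) = √(3775.93536 + 3584.26363) = 85.792 km
10: √((-0.607·111.32)² + (-0.950·92.39)²) = √(4565.87248 + 7703.66067) = 110.768 km
11: √((0.643·111.32)² + (-0.069·92.39)²) = √(5123.51888 + 40.63948) = 71.862 km
12: √((-0.078·111.32)² + (0.034·92.39)²) = √(75.39379 + 9.86751) = 9.234 km
13: √((-0.777·111.32)² + (-0.315·92.39)²) = √(7481.49574 + 846.97588) = 91.260 km
14: √((-0.021·111.32)² + (0.138·92.39)²) = √(5.46493 + 162.55791) = 12.962 km
Sorted: 12 (9.234 km) < 14 (12.962 km) < 4 (37.706 km) < 1 (43.808 km) < 5 (52.567 km) < 11 (71.862 km) < …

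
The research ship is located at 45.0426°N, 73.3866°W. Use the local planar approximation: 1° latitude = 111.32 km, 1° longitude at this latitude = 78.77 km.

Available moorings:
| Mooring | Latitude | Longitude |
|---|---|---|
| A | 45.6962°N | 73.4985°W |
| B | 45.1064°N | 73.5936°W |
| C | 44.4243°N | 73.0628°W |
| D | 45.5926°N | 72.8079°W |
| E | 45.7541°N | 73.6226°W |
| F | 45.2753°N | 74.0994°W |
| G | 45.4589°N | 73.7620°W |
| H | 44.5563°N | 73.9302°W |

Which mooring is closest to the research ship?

B

Distances from 45.0426°N, 73.3866°W:
A: √((0.6536·111.32)² + (-0.1119·78.77)²) = √(5293.835993 + 77.692995) = 73.2907 km
B: √((0.0638·111.32)² + (-0.2070·78.77)²) = √(50.441472 + 265.865743) = 17.7850 km
C: √((-0.6183·111.32)² + (0.3238·78.77)²) = √(4737.452716 + 650.542059) = 73.4030 km
D: √((0.5500·111.32)² + (0.5787·78.77)²) = √(3748.623076 + 2077.919198) = 76.3318 km
E: √((0.7115·111.32)² + (-0.2360·78.77)²) = √(6273.302129 + 345.577690) = 81.3565 km
F: √((0.2327·111.32)² + (-0.7128·78.77)²) = √(671.025713 + 3152.514356) = 61.8348 km
G: √((0.4163·111.32)² + (-0.3754·78.77)²) = √(2147.628789 + 874.400158) = 54.9730 km
H: √((-0.4863·111.32)² + (-0.5436·78.77)²) = √(2930.589130 + 1833.498618) = 69.0224 km
Minimum: B at 17.7850 km.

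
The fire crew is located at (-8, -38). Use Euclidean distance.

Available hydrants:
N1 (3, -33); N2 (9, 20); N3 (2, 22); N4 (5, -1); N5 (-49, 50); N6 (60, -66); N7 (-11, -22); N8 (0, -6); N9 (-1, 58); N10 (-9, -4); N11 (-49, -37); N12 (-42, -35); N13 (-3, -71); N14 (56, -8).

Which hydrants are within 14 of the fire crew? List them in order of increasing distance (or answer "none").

N1

Distances from (-8, -38):
N1: 12.1
N2: 60.4
N3: 60.8
N4: 39.2
N5: 97.1
N6: 73.5
N7: 16.3
N8: 33.0
N9: 96.3
N10: 34.0
N11: 41.0
N12: 34.1
N13: 33.4
N14: 70.7
Threshold 14: N1 (12.1) is within range.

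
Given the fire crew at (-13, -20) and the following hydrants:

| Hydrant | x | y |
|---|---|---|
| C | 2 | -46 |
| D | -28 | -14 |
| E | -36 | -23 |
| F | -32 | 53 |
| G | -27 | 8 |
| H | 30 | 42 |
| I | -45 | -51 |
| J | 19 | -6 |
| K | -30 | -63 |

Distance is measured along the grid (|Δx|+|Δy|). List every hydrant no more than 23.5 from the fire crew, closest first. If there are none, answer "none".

D

Distances from (-13, -20):
C: 41
D: 21
E: 26
F: 92
G: 42
H: 105
I: 63
J: 46
K: 60
Threshold 23.5: D (21) is within range.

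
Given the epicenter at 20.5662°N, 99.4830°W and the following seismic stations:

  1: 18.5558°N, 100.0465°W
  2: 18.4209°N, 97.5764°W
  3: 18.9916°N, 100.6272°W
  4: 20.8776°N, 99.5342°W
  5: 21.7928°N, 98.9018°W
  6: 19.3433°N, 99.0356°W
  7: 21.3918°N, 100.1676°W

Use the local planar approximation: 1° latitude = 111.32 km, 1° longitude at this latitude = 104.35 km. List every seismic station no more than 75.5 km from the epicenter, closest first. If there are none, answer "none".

4

Distances from 20.5662°N, 99.4830°W:
1: 231.3936 km
2: 310.8297 km
3: 212.0857 km
4: 35.0744 km
5: 149.4081 km
6: 143.9161 km
7: 116.4047 km
Threshold 75.5 km: 4 (35.0744 km) is within range.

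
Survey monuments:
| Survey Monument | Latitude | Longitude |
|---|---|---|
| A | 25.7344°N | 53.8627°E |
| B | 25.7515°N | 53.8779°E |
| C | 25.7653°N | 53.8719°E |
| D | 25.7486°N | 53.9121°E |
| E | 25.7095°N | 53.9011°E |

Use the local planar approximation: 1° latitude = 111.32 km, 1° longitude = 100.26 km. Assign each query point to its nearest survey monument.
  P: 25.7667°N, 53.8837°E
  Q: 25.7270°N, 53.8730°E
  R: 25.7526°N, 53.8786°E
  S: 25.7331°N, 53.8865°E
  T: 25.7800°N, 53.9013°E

P at 25.7667°N, 53.8837°E:
  A: 4.1667 km
  B: 1.7892 km
  C: 1.1933 km
  D: 3.4882 km
  E: 6.6022 km
  → nearest: C (1.1933 km)
Q at 25.7270°N, 53.8730°E:
  A: 1.3210 km
  B: 2.7712 km
  C: 4.2650 km
  D: 4.5988 km
  E: 3.4252 km
  → nearest: A (1.3210 km)
R at 25.7526°N, 53.8786°E:
  A: 2.5780 km
  B: 0.1411 km
  C: 1.5652 km
  D: 3.3881 km
  E: 5.3018 km
  → nearest: B (0.1411 km)
S at 25.7331°N, 53.8865°E:
  A: 2.3906 km
  B: 2.2224 km
  C: 3.8719 km
  D: 3.0927 km
  E: 3.0074 km
  → nearest: B (2.2224 km)
T at 25.7800°N, 53.9013°E:
  A: 6.3832 km
  B: 3.9458 km
  C: 3.3714 km
  D: 3.6593 km
  E: 7.8481 km
  → nearest: C (3.3714 km)

P→C; Q→A; R→B; S→B; T→C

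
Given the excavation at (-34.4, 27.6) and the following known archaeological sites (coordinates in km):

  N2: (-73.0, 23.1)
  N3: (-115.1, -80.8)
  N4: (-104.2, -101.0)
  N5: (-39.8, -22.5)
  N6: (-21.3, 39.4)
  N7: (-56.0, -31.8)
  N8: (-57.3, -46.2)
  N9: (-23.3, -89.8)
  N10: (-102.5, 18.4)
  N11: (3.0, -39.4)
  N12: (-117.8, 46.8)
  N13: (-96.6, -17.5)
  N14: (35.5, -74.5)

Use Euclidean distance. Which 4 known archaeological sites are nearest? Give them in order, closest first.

N6, N2, N5, N7

Distances from (-34.4, 27.6):
N2: 38.9 km
N3: 135.1 km
N4: 146.3 km
N5: 50.4 km
N6: 17.6 km
N7: 63.2 km
N8: 77.3 km
N9: 117.9 km
N10: 68.7 km
N11: 76.7 km
N12: 85.6 km
N13: 76.8 km
N14: 123.7 km
Sorted: N6 (17.6 km) < N2 (38.9 km) < N5 (50.4 km) < N7 (63.2 km) < N10 (68.7 km) < N11 (76.7 km) < …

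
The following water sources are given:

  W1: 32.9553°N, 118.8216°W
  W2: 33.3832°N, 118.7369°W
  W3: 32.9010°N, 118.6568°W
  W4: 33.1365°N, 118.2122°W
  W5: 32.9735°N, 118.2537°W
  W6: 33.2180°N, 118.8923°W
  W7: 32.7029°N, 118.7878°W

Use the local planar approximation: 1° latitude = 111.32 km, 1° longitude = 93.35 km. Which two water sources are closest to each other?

Pairwise distances:
W1–W2: 48.2856 km
W1–W3: 16.5290 km
W1–W4: 60.3578 km
W1–W5: 53.0522 km
W1–W6: 29.9793 km
W1–W7: 28.2738 km
W2–W3: 54.1968 km
W2–W4: 56.1543 km
W2–W5: 64.1458 km
W2–W6: 23.4230 km
W2–W7: 75.8799 km
W3–W4: 49.0898 km
W3–W5: 38.4852 km
W3–W6: 41.5760 km
W3–W7: 25.2162 km
W4–W5: 18.5541 km
W4–W6: 64.1323 km
W4–W7: 72.2287 km
W5–W6: 65.5328 km
W5–W7: 58.2516 km
W6–W7: 58.1648 km
Closest pair: W1–W3 at 16.5290 km.

W1 and W3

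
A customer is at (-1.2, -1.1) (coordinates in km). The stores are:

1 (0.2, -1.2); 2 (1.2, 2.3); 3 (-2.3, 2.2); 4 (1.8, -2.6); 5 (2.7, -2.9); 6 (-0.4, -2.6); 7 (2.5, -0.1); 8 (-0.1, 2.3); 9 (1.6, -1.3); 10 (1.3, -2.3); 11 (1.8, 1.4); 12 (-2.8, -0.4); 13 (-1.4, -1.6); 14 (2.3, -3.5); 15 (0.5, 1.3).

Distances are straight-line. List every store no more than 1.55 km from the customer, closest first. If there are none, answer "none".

Distances from (-1.2, -1.1):
1: 1.40 km
2: 4.16 km
3: 3.48 km
4: 3.35 km
5: 4.30 km
6: 1.70 km
7: 3.83 km
8: 3.57 km
9: 2.81 km
10: 2.77 km
11: 3.91 km
12: 1.75 km
13: 0.54 km
14: 4.24 km
15: 2.94 km
Threshold 1.55 km: 13 (0.54 km), 1 (1.40 km) are within range.

13, 1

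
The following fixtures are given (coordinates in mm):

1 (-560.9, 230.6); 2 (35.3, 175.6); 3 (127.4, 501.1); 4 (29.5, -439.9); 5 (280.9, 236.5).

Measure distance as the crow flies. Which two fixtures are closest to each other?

Pairwise distances:
2–5: √((245.6)² + (60.9)²) = √(60319.360 + 3708.810) = 253.0 mm
3–5: √((153.5)² + (-264.6)²) = √(23562.250 + 70013.160) = 305.9 mm
2–3: √((92.1)² + (325.5)²) = √(8482.410 + 105950.250) = 338.3 mm
1–2: √((596.2)² + (-55.0)²) = √(355454.440 + 3025.000) = 598.7 mm
2–4: √((-5.8)² + (-615.5)²) = √(33.640 + 378840.250) = 615.5 mm
4–5: √((251.4)² + (676.4)²) = √(63201.960 + 457516.960) = 721.6 mm
1–3: √((688.3)² + (270.5)²) = √(473756.890 + 73170.250) = 739.5 mm
1–5: √((841.8)² + (5.9)²) = √(708627.240 + 34.810) = 841.8 mm
1–4: √((590.4)² + (-670.5)²) = √(348572.160 + 449570.250) = 893.4 mm
3–4: √((-97.9)² + (-941.0)²) = √(9584.410 + 885481.000) = 946.1 mm
Closest pair: 2–5 at 253.0 mm.

2 and 5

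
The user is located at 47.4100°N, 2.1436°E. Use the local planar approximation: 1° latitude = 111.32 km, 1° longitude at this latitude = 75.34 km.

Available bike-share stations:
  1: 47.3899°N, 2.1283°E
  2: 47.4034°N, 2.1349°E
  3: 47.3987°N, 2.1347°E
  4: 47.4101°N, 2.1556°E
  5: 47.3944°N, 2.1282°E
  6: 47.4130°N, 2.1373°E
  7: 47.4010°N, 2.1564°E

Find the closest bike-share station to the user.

6

Distances from 47.4100°N, 2.1436°E:
1: √((-0.0201·111.32)² + (-0.0153·75.34)²) = √(5.006549 + 1.328722) = 2.5170 km
2: √((-0.0066·111.32)² + (-0.0087·75.34)²) = √(0.539802 + 0.429625) = 0.9846 km
3: √((-0.0113·111.32)² + (-0.0089·75.34)²) = √(1.582353 + 0.449605) = 1.4255 km
4: √((0.0001·111.32)² + (0.0120·75.34)²) = √(0.000124 + 0.817361) = 0.9041 km
5: √((-0.0156·111.32)² + (-0.0154·75.34)²) = √(3.015752 + 1.346148) = 2.0885 km
6: √((0.0030·111.32)² + (-0.0063·75.34)²) = √(0.111529 + 0.225285) = 0.5804 km
7: √((-0.0090·111.32)² + (0.0128·75.34)²) = √(1.003764 + 0.929975) = 1.3906 km
Minimum: 6 at 0.5804 km.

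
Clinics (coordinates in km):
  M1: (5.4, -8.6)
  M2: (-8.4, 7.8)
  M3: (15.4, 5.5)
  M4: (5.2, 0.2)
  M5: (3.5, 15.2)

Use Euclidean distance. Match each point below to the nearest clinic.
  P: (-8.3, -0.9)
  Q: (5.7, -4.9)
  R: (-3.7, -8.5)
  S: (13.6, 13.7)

P→M2; Q→M1; R→M1; S→M3

P at (-8.3, -0.9):
  M1: √((13.7)² + (-7.7)²) = √(187.690 + 59.290) = 15.7 km
  M2: √((-0.1)² + (8.7)²) = √(0.010 + 75.690) = 8.7 km
  M3: √((23.7)² + (6.4)²) = √(561.690 + 40.960) = 24.5 km
  M4: √((13.5)² + (1.1)²) = √(182.250 + 1.210) = 13.5 km
  M5: √((11.8)² + (16.1)²) = √(139.240 + 259.210) = 20.0 km
  → nearest: M2 (8.7 km)
Q at (5.7, -4.9):
  M1: √((-0.3)² + (-3.7)²) = √(0.090 + 13.690) = 3.7 km
  M2: √((-14.1)² + (12.7)²) = √(198.810 + 161.290) = 19.0 km
  M3: √((9.7)² + (10.4)²) = √(94.090 + 108.160) = 14.2 km
  M4: √((-0.5)² + (5.1)²) = √(0.250 + 26.010) = 5.1 km
  M5: √((-2.2)² + (20.1)²) = √(4.840 + 404.010) = 20.2 km
  → nearest: M1 (3.7 km)
R at (-3.7, -8.5):
  M1: √((9.1)² + (-0.1)²) = √(82.810 + 0.010) = 9.1 km
  M2: √((-4.7)² + (16.3)²) = √(22.090 + 265.690) = 17.0 km
  M3: √((19.1)² + (14.0)²) = √(364.810 + 196.000) = 23.7 km
  M4: √((8.9)² + (8.7)²) = √(79.210 + 75.690) = 12.4 km
  M5: √((7.2)² + (23.7)²) = √(51.840 + 561.690) = 24.8 km
  → nearest: M1 (9.1 km)
S at (13.6, 13.7):
  M1: √((-8.2)² + (-22.3)²) = √(67.240 + 497.290) = 23.8 km
  M2: √((-22.0)² + (-5.9)²) = √(484.000 + 34.810) = 22.8 km
  M3: √((1.8)² + (-8.2)²) = √(3.240 + 67.240) = 8.4 km
  M4: √((-8.4)² + (-13.5)²) = √(70.560 + 182.250) = 15.9 km
  M5: √((-10.1)² + (1.5)²) = √(102.010 + 2.250) = 10.2 km
  → nearest: M3 (8.4 km)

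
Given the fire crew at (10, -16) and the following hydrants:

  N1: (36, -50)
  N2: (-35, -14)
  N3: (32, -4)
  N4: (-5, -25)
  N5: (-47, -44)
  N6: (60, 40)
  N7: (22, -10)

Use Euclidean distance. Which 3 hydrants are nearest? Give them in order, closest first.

N7, N4, N3

Distances from (10, -16):
N1: √((26)² + (-34)²) = √(676.000 + 1156.000) = 42.8
N2: √((-45)² + (2)²) = √(2025.000 + 4.000) = 45.0
N3: √((22)² + (12)²) = √(484.000 + 144.000) = 25.1
N4: √((-15)² + (-9)²) = √(225.000 + 81.000) = 17.5
N5: √((-57)² + (-28)²) = √(3249.000 + 784.000) = 63.5
N6: √((50)² + (56)²) = √(2500.000 + 3136.000) = 75.1
N7: √((12)² + (6)²) = √(144.000 + 36.000) = 13.4
Sorted: N7 (13.4) < N4 (17.5) < N3 (25.1) < N1 (42.8) < N2 (45.0) < …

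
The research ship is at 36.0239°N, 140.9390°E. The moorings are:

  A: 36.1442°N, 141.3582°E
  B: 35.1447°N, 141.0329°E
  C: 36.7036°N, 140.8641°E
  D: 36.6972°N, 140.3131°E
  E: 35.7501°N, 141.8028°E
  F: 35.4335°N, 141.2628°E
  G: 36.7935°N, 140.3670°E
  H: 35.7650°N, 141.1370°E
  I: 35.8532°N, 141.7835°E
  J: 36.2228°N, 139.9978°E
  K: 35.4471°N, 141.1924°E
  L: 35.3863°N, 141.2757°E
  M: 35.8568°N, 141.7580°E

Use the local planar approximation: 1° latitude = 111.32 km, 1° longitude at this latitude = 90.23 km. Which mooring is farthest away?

Distances from 36.0239°N, 140.9390°E:
A: √((0.1203·111.32)² + (0.4192·90.23)²) = √(179.340200 + 1430.686446) = 40.1251 km
B: √((-0.8792·111.32)² + (0.0939·90.23)²) = √(9579.034869 + 71.784900) = 98.2386 km
C: √((0.6797·111.32)² + (-0.0749·90.23)²) = √(5725.071767 + 45.673632) = 75.9654 km
D: √((0.6733·111.32)² + (-0.6259·90.23)²) = √(5617.765727 + 3189.420768) = 93.8466 km
E: √((-0.2738·111.32)² + (0.8638·90.23)²) = √(928.994800 + 6074.748664) = 83.6884 km
F: √((-0.5904·111.32)² + (0.3238·90.23)²) = √(4319.555843 + 853.602353) = 71.9247 km
G: √((0.7696·111.32)² + (-0.5720·90.23)²) = √(7339.669652 + 2663.753126) = 100.0171 km
H: √((-0.2589·111.32)² + (0.1980·90.23)²) = √(830.635515 + 319.177519) = 33.9089 km
I: √((-0.1707·111.32)² + (0.8445·90.23)²) = √(361.088317 + 5806.323415) = 78.5329 km
J: √((0.1989·111.32)² + (-0.9412·90.23)²) = √(490.248148 + 7212.166624) = 87.7634 km
K: √((-0.5768·111.32)² + (0.2534·90.23)²) = √(4122.843966 + 522.775391) = 68.1588 km
L: √((-0.6376·111.32)² + (0.3367·90.23)²) = √(5037.824244 + 922.971195) = 77.2062 km
M: √((-0.1671·111.32)² + (0.8190·90.23)²) = √(346.018481 + 5460.969089) = 76.2036 km
Maximum: G at 100.0171 km.

G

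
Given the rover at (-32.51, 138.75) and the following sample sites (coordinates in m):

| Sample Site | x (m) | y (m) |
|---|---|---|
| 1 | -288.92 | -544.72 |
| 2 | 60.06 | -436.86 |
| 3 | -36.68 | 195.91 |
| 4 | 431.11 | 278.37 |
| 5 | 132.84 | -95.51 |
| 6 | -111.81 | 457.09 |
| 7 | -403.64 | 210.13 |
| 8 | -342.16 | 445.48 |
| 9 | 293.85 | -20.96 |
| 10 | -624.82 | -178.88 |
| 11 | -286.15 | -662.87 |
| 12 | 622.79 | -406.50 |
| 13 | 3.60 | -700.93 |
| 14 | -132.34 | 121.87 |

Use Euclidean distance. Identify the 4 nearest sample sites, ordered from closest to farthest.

3, 14, 5, 6

Distances from (-32.51, 138.75):
1: √((-256.41)² + (-683.47)²) = √(65746.0881 + 467131.2409) = 729.98 m
2: √((92.57)² + (-575.61)²) = √(8569.2049 + 331326.8721) = 583.01 m
3: √((-4.17)² + (57.16)²) = √(17.3889 + 3267.2656) = 57.31 m
4: √((463.62)² + (139.62)²) = √(214943.5044 + 19493.7444) = 484.19 m
5: √((165.35)² + (-234.26)²) = √(27340.6225 + 54877.7476) = 286.74 m
6: √((-79.30)² + (318.34)²) = √(6288.4900 + 101340.3556) = 328.07 m
7: √((-371.13)² + (71.38)²) = √(137737.4769 + 5095.1044) = 377.93 m
8: √((-309.65)² + (306.73)²) = √(95883.1225 + 94083.2929) = 435.85 m
9: √((326.36)² + (-159.71)²) = √(106510.8496 + 25507.2841) = 363.34 m
10: √((-592.31)² + (-317.63)²) = √(350831.1361 + 100888.8169) = 672.10 m
11: √((-253.64)² + (-801.62)²) = √(64333.2496 + 642594.6244) = 840.79 m
12: √((655.30)² + (-545.25)²) = √(429418.0900 + 297297.5625) = 852.48 m
13: √((36.11)² + (-839.68)²) = √(1303.9321 + 705062.5024) = 840.46 m
14: √((-99.83)² + (-16.88)²) = √(9966.0289 + 284.9344) = 101.25 m
Sorted: 3 (57.31 m) < 14 (101.25 m) < 5 (286.74 m) < 6 (328.07 m) < 9 (363.34 m) < 7 (377.93 m) < …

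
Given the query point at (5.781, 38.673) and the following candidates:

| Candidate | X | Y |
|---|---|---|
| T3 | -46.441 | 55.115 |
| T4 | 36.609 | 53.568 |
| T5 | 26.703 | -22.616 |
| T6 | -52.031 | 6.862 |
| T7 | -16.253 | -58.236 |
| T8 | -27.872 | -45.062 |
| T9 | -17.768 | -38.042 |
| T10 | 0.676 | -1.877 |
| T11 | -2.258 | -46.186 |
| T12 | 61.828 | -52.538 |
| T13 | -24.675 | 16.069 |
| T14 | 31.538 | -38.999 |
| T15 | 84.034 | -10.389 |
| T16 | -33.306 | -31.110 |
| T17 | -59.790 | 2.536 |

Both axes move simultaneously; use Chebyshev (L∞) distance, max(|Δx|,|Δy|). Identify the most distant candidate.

Distances from (5.781, 38.673):
T3: max(|-52.222|, |16.442|) = 52.222
T4: max(|30.828|, |14.895|) = 30.828
T5: max(|20.922|, |-61.289|) = 61.289
T6: max(|-57.812|, |-31.811|) = 57.812
T7: max(|-22.034|, |-96.909|) = 96.909
T8: max(|-33.653|, |-83.735|) = 83.735
T9: max(|-23.549|, |-76.715|) = 76.715
T10: max(|-5.105|, |-40.550|) = 40.550
T11: max(|-8.039|, |-84.859|) = 84.859
T12: max(|56.047|, |-91.211|) = 91.211
T13: max(|-30.456|, |-22.604|) = 30.456
T14: max(|25.757|, |-77.672|) = 77.672
T15: max(|78.253|, |-49.062|) = 78.253
T16: max(|-39.087|, |-69.783|) = 69.783
T17: max(|-65.571|, |-36.137|) = 65.571
Maximum: T7 at 96.909.

T7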